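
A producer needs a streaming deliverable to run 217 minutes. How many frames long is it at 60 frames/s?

217 min = 13020 s.
Frames = 13020 × 60 = 781200.

781200 frames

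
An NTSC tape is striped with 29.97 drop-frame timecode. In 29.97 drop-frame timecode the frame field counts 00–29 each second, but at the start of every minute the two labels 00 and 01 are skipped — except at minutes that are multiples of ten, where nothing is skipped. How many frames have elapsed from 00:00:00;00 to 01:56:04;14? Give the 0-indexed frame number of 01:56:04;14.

208724

As if non-drop at 30 labels/s: (1 × 3600 + 56 × 60 + 4) × 30 + 14 = 208934.
Minute boundaries passed: 116; those not divisible by 10: 116 − 11 = 105; dropped labels = 2 × 105 = 210.
Actual frame index = 208934 − 210 = 208724.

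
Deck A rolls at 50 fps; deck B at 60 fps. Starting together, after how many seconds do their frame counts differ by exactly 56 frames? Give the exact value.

The gap grows by |60 − 50| = 10 frames per second.
Time for a 56-frame gap: 56 ÷ (10) = 5.6 s.

5.6 seconds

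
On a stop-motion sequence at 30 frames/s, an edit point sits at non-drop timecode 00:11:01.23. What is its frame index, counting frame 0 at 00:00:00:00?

frame 19853

Total seconds to the label: (0 × 3600 + 11 × 60 + 1) = 661.
Frame index = 661 × 30 + 23 = 19853.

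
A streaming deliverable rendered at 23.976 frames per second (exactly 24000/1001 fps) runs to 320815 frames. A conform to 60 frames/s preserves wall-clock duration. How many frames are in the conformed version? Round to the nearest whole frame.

802840 frames

Frames at target rate = 320815 × (60) / (24000/1001) = 64227163/80 ≈ 802839.537.
Nearest whole frame: 802840.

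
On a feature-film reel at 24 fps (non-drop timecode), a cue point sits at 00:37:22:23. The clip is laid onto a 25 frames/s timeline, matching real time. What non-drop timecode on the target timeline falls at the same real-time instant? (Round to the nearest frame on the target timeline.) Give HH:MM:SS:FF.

00:37:22:24

Source frame index: (0×3600 + 37×60 + 22) × 24 + 23 = 53831.
Real time: 53831 / (24) = 53831/24 s.
Target frame: (53831/24) × (25) = 1345775/24 ≈ 56073.958 → 56074.
At 25 labels/s: frame 56074 → 00:37:22:24.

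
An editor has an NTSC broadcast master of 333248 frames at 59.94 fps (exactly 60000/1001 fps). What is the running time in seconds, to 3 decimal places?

Running time = 333248 × 1001/60000 = 10424414/1875 s ≈ 5559.687 s.

5559.687 seconds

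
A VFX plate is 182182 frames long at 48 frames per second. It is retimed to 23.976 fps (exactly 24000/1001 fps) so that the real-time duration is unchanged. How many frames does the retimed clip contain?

91000 frames

Target frames = source frames × (target rate / source rate) = 182182 × (24000/1001)/(48) = 182182 × 500/1001 = 91000.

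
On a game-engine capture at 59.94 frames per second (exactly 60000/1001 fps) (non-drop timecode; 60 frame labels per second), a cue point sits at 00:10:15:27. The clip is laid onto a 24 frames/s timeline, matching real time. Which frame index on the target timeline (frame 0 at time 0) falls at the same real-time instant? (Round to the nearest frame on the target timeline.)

Source frame index: (0×3600 + 10×60 + 15) × 60 + 27 = 36927.
Real time: 36927 / (60000/1001) = 12321309/20000 s.
Target frame: (12321309/20000) × (24) = 36963927/2500 ≈ 14785.571 → 14786.

frame 14786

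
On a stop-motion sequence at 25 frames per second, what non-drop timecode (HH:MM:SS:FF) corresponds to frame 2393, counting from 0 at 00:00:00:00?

2393 ÷ 25 = 95 full seconds, remainder 18 frames.
95 s = 0 h 1 min 35 s.
Timecode: 00:01:35:18.

00:01:35:18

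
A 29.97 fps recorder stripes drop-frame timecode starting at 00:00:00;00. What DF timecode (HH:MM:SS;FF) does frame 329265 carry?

03:03:06;15

Ten DF minutes hold 17982 frames, so frame 329265 lies in block 18 (frames 323676–341657) with 5589 frames into that block.
The block's first minute is 1800 frames and the rest 1798 each; 5589 frames reaches minute 3, so 18 × 18 + 3 × 2 = 330 labels have been skipped so far.
Adding those back, label number 329265 + 330 = 329595 at 30 labels/s is 10986 s + 15 f = 3 h 3 min 6 s frame 15, i.e. 03:03:06;15.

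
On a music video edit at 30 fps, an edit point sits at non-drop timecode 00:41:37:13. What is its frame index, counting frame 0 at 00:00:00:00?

Total seconds to the label: (0 × 3600 + 41 × 60 + 37) = 2497.
Frame index = 2497 × 30 + 13 = 74923.

frame 74923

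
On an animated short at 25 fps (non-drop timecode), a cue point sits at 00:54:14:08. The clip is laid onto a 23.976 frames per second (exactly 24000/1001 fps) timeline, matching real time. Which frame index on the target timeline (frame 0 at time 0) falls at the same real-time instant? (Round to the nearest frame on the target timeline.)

Source frame index: (0×3600 + 54×60 + 14) × 25 + 8 = 81358.
Real time: 81358 / (25) = 81358/25 s.
Target frame: (81358/25) × (24000/1001) = 78103680/1001 ≈ 78025.654 → 78026.

frame 78026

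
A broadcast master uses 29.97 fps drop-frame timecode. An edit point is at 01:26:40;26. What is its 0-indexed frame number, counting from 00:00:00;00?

155870

Complete 10-minute blocks: 8, each 17982 frames → 143856.
Remaining 6 whole minutes in the current block: 1800 + 5 × 1798 = 10790 frames.
Within the current minute: 40 × 30 + 26 − 2 = 1224 (labels ;00/;01 skipped at this minute). Total = 143856 + 10790 + 1224 = 155870.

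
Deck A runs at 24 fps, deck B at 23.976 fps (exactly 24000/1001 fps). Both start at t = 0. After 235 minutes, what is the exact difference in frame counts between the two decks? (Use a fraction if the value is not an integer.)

338400/1001 frames

235 min = 14100 s.
A emits 24 × 14100 = 338400 frames; B emits 24000/1001 × 14100 = 338400000/1001.
Difference = 338400/1001 frames (≈ 338.0619); B is behind A.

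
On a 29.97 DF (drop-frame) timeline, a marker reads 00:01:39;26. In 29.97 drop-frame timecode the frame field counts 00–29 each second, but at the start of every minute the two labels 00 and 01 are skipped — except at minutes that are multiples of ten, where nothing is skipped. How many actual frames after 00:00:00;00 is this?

As if non-drop at 30 labels/s: (0 × 3600 + 1 × 60 + 39) × 30 + 26 = 2996.
Minute boundaries passed: 1; those not divisible by 10: 1 − 0 = 1; dropped labels = 2 × 1 = 2.
Actual frame index = 2996 − 2 = 2994.

2994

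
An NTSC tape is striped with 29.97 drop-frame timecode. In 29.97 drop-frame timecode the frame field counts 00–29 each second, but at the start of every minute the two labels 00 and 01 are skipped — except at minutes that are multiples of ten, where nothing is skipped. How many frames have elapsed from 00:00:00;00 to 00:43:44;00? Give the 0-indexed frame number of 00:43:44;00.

78642

Complete 10-minute blocks: 4, each 17982 frames → 71928.
Remaining 3 whole minutes in the current block: 1800 + 2 × 1798 = 5396 frames.
Within the current minute: 44 × 30 + 0 − 2 = 1318 (labels ;00/;01 skipped at this minute). Total = 71928 + 5396 + 1318 = 78642.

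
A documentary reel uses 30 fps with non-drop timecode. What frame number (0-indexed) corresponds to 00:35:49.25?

64495

Total seconds to the label: (0 × 3600 + 35 × 60 + 49) = 2149.
Frame index = 2149 × 30 + 25 = 64495.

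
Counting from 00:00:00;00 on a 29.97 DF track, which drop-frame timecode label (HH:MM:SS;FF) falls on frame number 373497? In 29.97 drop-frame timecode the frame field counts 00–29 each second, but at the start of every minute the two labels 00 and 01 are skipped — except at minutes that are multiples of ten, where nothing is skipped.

Each 10-minute DF block holds 10 × 60 × 30 − 9 × 2 = 17982 frames. 373497 ÷ 17982 → 20 full blocks, remainder 13857.
Within the partial block the first minute is 1800 frames and each further minute 1798, so 7 further minute boundaries passed. Total skipped labels = 18 × 20 + 2 × 7 = 374.
Non-drop label index = 373497 + 374 = 373871; at 30 labels/s that is 03:27:42:11, i.e. DF 03:27:42;11.

03:27:42;11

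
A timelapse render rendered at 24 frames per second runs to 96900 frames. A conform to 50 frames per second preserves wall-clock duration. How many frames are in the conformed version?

201875 frames

Target frames = source frames × (target rate / source rate) = 96900 × (50)/(24) = 96900 × 25/12 = 201875.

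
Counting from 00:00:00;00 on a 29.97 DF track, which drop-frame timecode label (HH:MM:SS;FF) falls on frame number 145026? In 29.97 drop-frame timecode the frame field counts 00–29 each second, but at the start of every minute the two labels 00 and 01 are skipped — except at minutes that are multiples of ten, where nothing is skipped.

Ten DF minutes hold 17982 frames, so frame 145026 lies in block 8 (frames 143856–161837) with 1170 frames into that block.
The block's first minute is 1800 frames and the rest 1798 each; 1170 frames reaches minute 0, so 8 × 18 + 0 × 2 = 144 labels have been skipped so far.
Adding those back, label number 145026 + 144 = 145170 at 30 labels/s is 4839 s + 0 f = 1 h 20 min 39 s frame 0, i.e. 01:20:39;00.

01:20:39;00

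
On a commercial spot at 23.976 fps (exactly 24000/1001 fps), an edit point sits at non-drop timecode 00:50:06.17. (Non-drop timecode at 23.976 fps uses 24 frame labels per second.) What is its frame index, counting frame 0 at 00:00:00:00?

72161

Total seconds to the label: (0 × 3600 + 50 × 60 + 6) = 3006.
Frame index = 3006 × 24 + 17 = 72161.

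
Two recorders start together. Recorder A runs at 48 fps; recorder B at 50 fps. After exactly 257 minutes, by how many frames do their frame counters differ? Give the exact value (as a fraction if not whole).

30840 frames

257 min = 15420 s.
A emits 48 × 15420 = 740160 frames; B emits 50 × 15420 = 771000.
Difference = 30840 frames; B is ahead of A.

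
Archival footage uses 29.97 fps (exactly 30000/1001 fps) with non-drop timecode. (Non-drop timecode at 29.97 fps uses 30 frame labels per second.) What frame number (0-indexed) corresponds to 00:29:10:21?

Total seconds to the label: (0 × 3600 + 29 × 60 + 10) = 1750.
Frame index = 1750 × 30 + 21 = 52521.

52521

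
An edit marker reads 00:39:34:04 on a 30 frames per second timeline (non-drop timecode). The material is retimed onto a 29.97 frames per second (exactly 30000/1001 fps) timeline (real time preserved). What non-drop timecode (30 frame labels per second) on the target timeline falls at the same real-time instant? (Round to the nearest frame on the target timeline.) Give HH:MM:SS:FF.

Source frame index: (0×3600 + 39×60 + 34) × 30 + 4 = 71224.
Real time: 71224 / (30) = 35612/15 s.
Target frame: (35612/15) × (30000/1001) = 71224000/1001 ≈ 71152.847 → 71153.
At 30 labels/s: frame 71153 → 00:39:31:23.

00:39:31:23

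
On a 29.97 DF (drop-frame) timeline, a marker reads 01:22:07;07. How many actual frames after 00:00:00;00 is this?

Complete 10-minute blocks: 8, each 17982 frames → 143856.
Remaining 2 whole minutes in the current block: 1800 + 1 × 1798 = 3598 frames.
Within the current minute: 7 × 30 + 7 − 2 = 215 (labels ;00/;01 skipped at this minute). Total = 143856 + 3598 + 215 = 147669.

147669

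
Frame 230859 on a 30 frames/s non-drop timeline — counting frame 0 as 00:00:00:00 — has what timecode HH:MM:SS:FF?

02:08:15:09

230859 ÷ 30 = 7695 full seconds, remainder 9 frames.
7695 s = 2 h 8 min 15 s.
Timecode: 02:08:15:09.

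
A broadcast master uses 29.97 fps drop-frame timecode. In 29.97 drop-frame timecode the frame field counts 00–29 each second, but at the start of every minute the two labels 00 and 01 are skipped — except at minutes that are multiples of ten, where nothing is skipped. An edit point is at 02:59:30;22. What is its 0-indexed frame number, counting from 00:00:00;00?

As if non-drop at 30 labels/s: (2 × 3600 + 59 × 60 + 30) × 30 + 22 = 323122.
Minute boundaries passed: 179; those not divisible by 10: 179 − 17 = 162; dropped labels = 2 × 162 = 324.
Actual frame index = 323122 − 324 = 322798.

322798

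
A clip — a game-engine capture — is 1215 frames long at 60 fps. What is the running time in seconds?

20.25 seconds

Running time = 1215 / (60) = 20.25 s.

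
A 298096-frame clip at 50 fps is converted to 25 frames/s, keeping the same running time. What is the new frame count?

149048 frames

Target frames = source frames × (target rate / source rate) = 298096 × (25)/(50) = 298096 × 1/2 = 149048.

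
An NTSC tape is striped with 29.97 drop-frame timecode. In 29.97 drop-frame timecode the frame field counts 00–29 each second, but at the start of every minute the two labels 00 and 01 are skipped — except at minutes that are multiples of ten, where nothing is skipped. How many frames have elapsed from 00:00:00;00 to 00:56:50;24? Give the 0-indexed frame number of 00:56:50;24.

102222

Complete 10-minute blocks: 5, each 17982 frames → 89910.
Remaining 6 whole minutes in the current block: 1800 + 5 × 1798 = 10790 frames.
Within the current minute: 50 × 30 + 24 − 2 = 1522 (labels ;00/;01 skipped at this minute). Total = 89910 + 10790 + 1522 = 102222.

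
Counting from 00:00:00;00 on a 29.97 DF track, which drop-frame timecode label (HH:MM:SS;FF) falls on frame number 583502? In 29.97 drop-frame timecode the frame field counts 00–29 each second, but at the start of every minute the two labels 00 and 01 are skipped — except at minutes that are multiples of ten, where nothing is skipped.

05:24:29;16

Each 10-minute DF block holds 10 × 60 × 30 − 9 × 2 = 17982 frames. 583502 ÷ 17982 → 32 full blocks, remainder 8078.
Within the partial block the first minute is 1800 frames and each further minute 1798, so 4 further minute boundaries passed. Total skipped labels = 18 × 32 + 2 × 4 = 584.
Non-drop label index = 583502 + 584 = 584086; at 30 labels/s that is 05:24:29:16, i.e. DF 05:24:29;16.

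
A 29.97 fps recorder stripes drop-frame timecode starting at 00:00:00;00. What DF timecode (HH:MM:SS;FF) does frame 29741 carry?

Each 10-minute DF block holds 10 × 60 × 30 − 9 × 2 = 17982 frames. 29741 ÷ 17982 → 1 full block, remainder 11759.
Within the partial block the first minute is 1800 frames and each further minute 1798, so 6 further minute boundaries passed. Total skipped labels = 18 × 1 + 2 × 6 = 30.
Non-drop label index = 29741 + 30 = 29771; at 30 labels/s that is 00:16:32:11, i.e. DF 00:16:32;11.

00:16:32;11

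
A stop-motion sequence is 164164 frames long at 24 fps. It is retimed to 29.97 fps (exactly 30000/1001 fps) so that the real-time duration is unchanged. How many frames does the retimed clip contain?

Target frames = source frames × (target rate / source rate) = 164164 × (30000/1001)/(24) = 164164 × 1250/1001 = 205000.

205000 frames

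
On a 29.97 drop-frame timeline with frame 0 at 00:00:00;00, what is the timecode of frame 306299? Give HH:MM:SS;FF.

02:50:20;05

Each 10-minute DF block holds 10 × 60 × 30 − 9 × 2 = 17982 frames. 306299 ÷ 17982 → 17 full blocks, remainder 605.
Within the partial block the first minute is 1800 frames and each further minute 1798, so 0 further minute boundaries passed. Total skipped labels = 18 × 17 + 2 × 0 = 306.
Non-drop label index = 306299 + 306 = 306605; at 30 labels/s that is 02:50:20:05, i.e. DF 02:50:20;05.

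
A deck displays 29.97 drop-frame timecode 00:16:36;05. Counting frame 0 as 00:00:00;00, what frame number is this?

Complete 10-minute blocks: 1, each 17982 frames → 17982.
Remaining 6 whole minutes in the current block: 1800 + 5 × 1798 = 10790 frames.
Within the current minute: 36 × 30 + 5 − 2 = 1083 (labels ;00/;01 skipped at this minute). Total = 17982 + 10790 + 1083 = 29855.

29855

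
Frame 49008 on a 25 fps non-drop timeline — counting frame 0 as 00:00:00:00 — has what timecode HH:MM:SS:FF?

49008 ÷ 25 = 1960 full seconds, remainder 8 frames.
1960 s = 0 h 32 min 40 s.
Timecode: 00:32:40:08.

00:32:40:08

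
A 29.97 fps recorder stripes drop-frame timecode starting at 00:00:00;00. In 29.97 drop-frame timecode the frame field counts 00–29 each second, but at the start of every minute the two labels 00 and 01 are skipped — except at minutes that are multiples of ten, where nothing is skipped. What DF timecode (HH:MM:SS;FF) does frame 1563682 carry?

Each 10-minute DF block holds 10 × 60 × 30 − 9 × 2 = 17982 frames. 1563682 ÷ 17982 → 86 full blocks, remainder 17230.
Within the partial block the first minute is 1800 frames and each further minute 1798, so 9 further minute boundaries passed. Total skipped labels = 18 × 86 + 2 × 9 = 1566.
Non-drop label index = 1563682 + 1566 = 1565248; at 30 labels/s that is 14:29:34:28, i.e. DF 14:29:34;28.

14:29:34;28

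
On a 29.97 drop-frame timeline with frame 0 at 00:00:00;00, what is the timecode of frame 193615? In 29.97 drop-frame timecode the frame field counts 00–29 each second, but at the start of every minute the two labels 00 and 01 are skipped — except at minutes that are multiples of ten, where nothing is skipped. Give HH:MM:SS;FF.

Ten DF minutes hold 17982 frames, so frame 193615 lies in block 10 (frames 179820–197801) with 13795 frames into that block.
The block's first minute is 1800 frames and the rest 1798 each; 13795 frames reaches minute 7, so 10 × 18 + 7 × 2 = 194 labels have been skipped so far.
Adding those back, label number 193615 + 194 = 193809 at 30 labels/s is 6460 s + 9 f = 1 h 47 min 40 s frame 9, i.e. 01:47:40;09.

01:47:40;09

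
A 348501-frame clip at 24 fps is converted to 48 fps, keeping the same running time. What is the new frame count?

697002 frames

Frames at target rate = 348501 × (48) / (24) = 697002.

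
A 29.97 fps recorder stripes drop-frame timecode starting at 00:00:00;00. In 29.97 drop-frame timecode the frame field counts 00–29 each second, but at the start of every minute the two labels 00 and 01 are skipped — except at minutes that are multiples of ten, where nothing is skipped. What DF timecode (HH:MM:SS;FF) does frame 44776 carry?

Ten DF minutes hold 17982 frames, so frame 44776 lies in block 2 (frames 35964–53945) with 8812 frames into that block.
The block's first minute is 1800 frames and the rest 1798 each; 8812 frames reaches minute 4, so 2 × 18 + 4 × 2 = 44 labels have been skipped so far.
Adding those back, label number 44776 + 44 = 44820 at 30 labels/s is 1494 s + 0 f = 0 h 24 min 54 s frame 0, i.e. 00:24:54;00.

00:24:54;00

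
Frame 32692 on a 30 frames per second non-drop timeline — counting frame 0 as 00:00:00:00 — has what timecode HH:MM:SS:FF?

00:18:09:22

32692 ÷ 30 = 1089 full seconds, remainder 22 frames.
1089 s = 0 h 18 min 9 s.
Timecode: 00:18:09:22.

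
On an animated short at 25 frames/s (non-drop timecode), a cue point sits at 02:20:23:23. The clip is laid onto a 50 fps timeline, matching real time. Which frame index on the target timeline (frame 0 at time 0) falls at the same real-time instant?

Source frame index: (2×3600 + 20×60 + 23) × 25 + 23 = 210598.
Real time: 210598 / (25) = 210598/25 s.
Target frame: (210598/25) × (50) = 421196.

frame 421196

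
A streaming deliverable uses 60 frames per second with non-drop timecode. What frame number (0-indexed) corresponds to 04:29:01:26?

968486

Total seconds to the label: (4 × 3600 + 29 × 60 + 1) = 16141.
Frame index = 16141 × 60 + 26 = 968486.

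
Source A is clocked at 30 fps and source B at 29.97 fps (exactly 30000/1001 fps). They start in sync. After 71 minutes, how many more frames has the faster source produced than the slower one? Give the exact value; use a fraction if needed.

127800/1001 frames

71 min = 4260 s.
A emits 30 × 4260 = 127800 frames; B emits 30000/1001 × 4260 = 127800000/1001.
Difference = 127800/1001 frames (≈ 127.6723); B is behind A.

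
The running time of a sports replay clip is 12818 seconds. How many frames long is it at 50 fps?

Frames = 12818 × 50 = 640900.

640900 frames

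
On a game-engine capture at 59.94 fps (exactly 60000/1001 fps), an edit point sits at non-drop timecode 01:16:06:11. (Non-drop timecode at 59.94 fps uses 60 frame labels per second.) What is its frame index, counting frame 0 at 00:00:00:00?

273971

Total seconds to the label: (1 × 3600 + 16 × 60 + 6) = 4566.
Frame index = 4566 × 60 + 11 = 273971.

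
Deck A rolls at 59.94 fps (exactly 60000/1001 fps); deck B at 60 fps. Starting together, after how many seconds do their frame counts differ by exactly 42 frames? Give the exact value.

700.7 seconds

The gap grows by |60 − 60000/1001| = 60/1001 frames per second.
Time for a 42-frame gap: 42 ÷ (60/1001) = 700.7 s.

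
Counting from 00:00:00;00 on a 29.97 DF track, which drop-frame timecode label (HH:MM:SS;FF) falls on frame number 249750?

Each 10-minute DF block holds 10 × 60 × 30 − 9 × 2 = 17982 frames. 249750 ÷ 17982 → 13 full blocks, remainder 15984.
Within the partial block the first minute is 1800 frames and each further minute 1798, so 8 further minute boundaries passed. Total skipped labels = 18 × 13 + 2 × 8 = 250.
Non-drop label index = 249750 + 250 = 250000; at 30 labels/s that is 02:18:53:10, i.e. DF 02:18:53;10.

02:18:53;10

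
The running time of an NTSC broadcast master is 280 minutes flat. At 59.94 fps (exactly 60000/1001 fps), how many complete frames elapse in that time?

280 min = 16800 s.
Frames = 16800 × 60000/1001 = 144000000/143 ≈ 1006993.0070.
Complete frames: 1006993.

1006993 frames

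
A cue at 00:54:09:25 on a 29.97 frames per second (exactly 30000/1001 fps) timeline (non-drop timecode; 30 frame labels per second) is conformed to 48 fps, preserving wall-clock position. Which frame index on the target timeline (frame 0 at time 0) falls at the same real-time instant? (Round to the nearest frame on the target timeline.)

frame 156148

Source frame index: (0×3600 + 54×60 + 9) × 30 + 25 = 97495.
Real time: 97495 / (30000/1001) = 19518499/6000 s.
Target frame: (19518499/6000) × (48) = 19518499/125 ≈ 156147.992 → 156148.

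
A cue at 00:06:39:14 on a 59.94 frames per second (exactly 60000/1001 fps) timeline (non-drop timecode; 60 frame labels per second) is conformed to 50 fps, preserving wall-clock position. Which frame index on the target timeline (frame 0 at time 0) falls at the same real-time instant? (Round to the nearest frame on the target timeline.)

Source frame index: (0×3600 + 6×60 + 39) × 60 + 14 = 23954.
Real time: 23954 / (60000/1001) = 11988977/30000 s.
Target frame: (11988977/30000) × (50) = 11988977/600 ≈ 19981.628 → 19982.

frame 19982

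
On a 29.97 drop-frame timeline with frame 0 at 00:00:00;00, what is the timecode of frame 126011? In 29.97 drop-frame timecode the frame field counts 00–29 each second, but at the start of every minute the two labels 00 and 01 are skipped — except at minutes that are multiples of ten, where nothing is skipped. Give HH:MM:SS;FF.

Ten DF minutes hold 17982 frames, so frame 126011 lies in block 7 (frames 125874–143855) with 137 frames into that block.
The block's first minute is 1800 frames and the rest 1798 each; 137 frames reaches minute 0, so 7 × 18 + 0 × 2 = 126 labels have been skipped so far.
Adding those back, label number 126011 + 126 = 126137 at 30 labels/s is 4204 s + 17 f = 1 h 10 min 4 s frame 17, i.e. 01:10:04;17.

01:10:04;17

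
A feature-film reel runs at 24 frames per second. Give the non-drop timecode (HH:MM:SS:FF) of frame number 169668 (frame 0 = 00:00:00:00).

169668 ÷ 24 = 7069 full seconds, remainder 12 frames.
7069 s = 1 h 57 min 49 s.
Timecode: 01:57:49:12.

01:57:49:12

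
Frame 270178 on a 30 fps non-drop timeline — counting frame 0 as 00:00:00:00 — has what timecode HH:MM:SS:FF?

02:30:05:28

270178 ÷ 30 = 9005 full seconds, remainder 28 frames.
9005 s = 2 h 30 min 5 s.
Timecode: 02:30:05:28.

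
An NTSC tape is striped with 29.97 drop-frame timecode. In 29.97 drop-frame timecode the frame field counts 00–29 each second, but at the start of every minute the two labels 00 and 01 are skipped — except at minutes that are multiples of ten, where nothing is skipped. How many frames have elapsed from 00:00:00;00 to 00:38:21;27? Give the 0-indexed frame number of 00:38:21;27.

Complete 10-minute blocks: 3, each 17982 frames → 53946.
Remaining 8 whole minutes in the current block: 1800 + 7 × 1798 = 14386 frames.
Within the current minute: 21 × 30 + 27 − 2 = 655 (labels ;00/;01 skipped at this minute). Total = 53946 + 14386 + 655 = 68987.

68987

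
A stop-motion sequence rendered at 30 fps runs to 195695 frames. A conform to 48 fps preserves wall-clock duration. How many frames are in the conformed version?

313112 frames

Target frames = source frames × (target rate / source rate) = 195695 × (48)/(30) = 195695 × 8/5 = 313112.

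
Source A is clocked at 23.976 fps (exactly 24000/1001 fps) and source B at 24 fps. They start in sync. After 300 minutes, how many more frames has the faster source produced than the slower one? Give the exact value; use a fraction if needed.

300 min = 18000 s.
A emits 24000/1001 × 18000 = 432000000/1001 frames; B emits 24 × 18000 = 432000.
Difference = 432000/1001 frames (≈ 431.5684); B is ahead of A.

432000/1001 frames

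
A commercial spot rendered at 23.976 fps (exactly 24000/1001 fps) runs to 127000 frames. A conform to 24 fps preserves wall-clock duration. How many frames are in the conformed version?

127127 frames

Target frames = source frames × (target rate / source rate) = 127000 × (24)/(24000/1001) = 127000 × 1001/1000 = 127127.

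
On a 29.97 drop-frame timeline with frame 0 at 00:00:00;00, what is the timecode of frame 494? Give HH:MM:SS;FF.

00:00:16;14

Ten DF minutes hold 17982 frames, so frame 494 lies in block 0 (frames 0–17981) with 494 frames into that block.
The block's first minute is 1800 frames and the rest 1798 each; 494 frames reaches minute 0, so 0 × 18 + 0 × 2 = 0 labels have been skipped so far.
Adding those back, label number 494 + 0 = 494 at 30 labels/s is 16 s + 14 f = 0 h 0 min 16 s frame 14, i.e. 00:00:16;14.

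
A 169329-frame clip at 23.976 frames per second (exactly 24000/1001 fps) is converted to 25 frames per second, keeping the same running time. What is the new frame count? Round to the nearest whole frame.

176561 frames

Frames at target rate = 169329 × (25) / (24000/1001) = 56499443/320 ≈ 176560.759.
Nearest whole frame: 176561.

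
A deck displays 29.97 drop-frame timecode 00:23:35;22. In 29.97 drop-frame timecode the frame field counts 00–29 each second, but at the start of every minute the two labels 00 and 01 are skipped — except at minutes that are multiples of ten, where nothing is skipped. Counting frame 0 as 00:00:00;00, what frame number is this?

Complete 10-minute blocks: 2, each 17982 frames → 35964.
Remaining 3 whole minutes in the current block: 1800 + 2 × 1798 = 5396 frames.
Within the current minute: 35 × 30 + 22 − 2 = 1070 (labels ;00/;01 skipped at this minute). Total = 35964 + 5396 + 1070 = 42430.

42430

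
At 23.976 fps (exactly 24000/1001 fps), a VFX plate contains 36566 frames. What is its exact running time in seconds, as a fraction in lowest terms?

18301283/12000 seconds

Running time = 36566 ÷ (24000/1001) = 36566 × 1001/24000 = 18301283/12000 s.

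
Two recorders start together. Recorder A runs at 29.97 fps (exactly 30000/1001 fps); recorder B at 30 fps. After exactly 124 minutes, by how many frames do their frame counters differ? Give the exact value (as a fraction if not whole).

223200/1001 frames

124 min = 7440 s.
A emits 30000/1001 × 7440 = 223200000/1001 frames; B emits 30 × 7440 = 223200.
Difference = 223200/1001 frames (≈ 222.9770); B is ahead of A.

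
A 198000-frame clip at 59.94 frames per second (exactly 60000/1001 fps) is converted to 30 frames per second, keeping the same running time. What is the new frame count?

Target frames = source frames × (target rate / source rate) = 198000 × (30)/(60000/1001) = 198000 × 1001/2000 = 99099.

99099 frames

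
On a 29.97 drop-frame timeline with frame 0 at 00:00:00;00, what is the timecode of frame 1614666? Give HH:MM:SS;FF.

Ten DF minutes hold 17982 frames, so frame 1614666 lies in block 89 (frames 1600398–1618379) with 14268 frames into that block.
The block's first minute is 1800 frames and the rest 1798 each; 14268 frames reaches minute 7, so 89 × 18 + 7 × 2 = 1616 labels have been skipped so far.
Adding those back, label number 1614666 + 1616 = 1616282 at 30 labels/s is 53876 s + 2 f = 14 h 57 min 56 s frame 2, i.e. 14:57:56;02.

14:57:56;02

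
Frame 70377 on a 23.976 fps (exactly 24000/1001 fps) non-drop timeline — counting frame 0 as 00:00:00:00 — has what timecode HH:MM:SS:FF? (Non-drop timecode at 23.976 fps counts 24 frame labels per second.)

00:48:52:09

70377 ÷ 24 = 2932 full seconds, remainder 9 frames.
2932 s = 0 h 48 min 52 s.
Timecode: 00:48:52:09.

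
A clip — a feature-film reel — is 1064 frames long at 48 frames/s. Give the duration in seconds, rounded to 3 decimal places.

Running time = 1064 × 1/48 = 133/6 s ≈ 22.167 s.

22.167 seconds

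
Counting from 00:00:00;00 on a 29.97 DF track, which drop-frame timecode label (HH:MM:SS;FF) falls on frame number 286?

00:00:09;16

Ten DF minutes hold 17982 frames, so frame 286 lies in block 0 (frames 0–17981) with 286 frames into that block.
The block's first minute is 1800 frames and the rest 1798 each; 286 frames reaches minute 0, so 0 × 18 + 0 × 2 = 0 labels have been skipped so far.
Adding those back, label number 286 + 0 = 286 at 30 labels/s is 9 s + 16 f = 0 h 0 min 9 s frame 16, i.e. 00:00:09;16.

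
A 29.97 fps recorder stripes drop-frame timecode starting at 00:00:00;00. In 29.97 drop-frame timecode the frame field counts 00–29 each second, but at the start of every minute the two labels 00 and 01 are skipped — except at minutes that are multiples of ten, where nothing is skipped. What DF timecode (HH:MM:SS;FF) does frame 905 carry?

00:00:30;05

Each 10-minute DF block holds 10 × 60 × 30 − 9 × 2 = 17982 frames. 905 ÷ 17982 → 0 full blocks, remainder 905.
Within the partial block the first minute is 1800 frames and each further minute 1798, so 0 further minute boundaries passed. Total skipped labels = 18 × 0 + 2 × 0 = 0.
Non-drop label index = 905 + 0 = 905; at 30 labels/s that is 00:00:30:05, i.e. DF 00:00:30;05.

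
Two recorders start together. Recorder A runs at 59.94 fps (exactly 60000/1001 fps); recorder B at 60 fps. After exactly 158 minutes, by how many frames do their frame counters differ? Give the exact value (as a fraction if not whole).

158 min = 9480 s.
A emits 60000/1001 × 9480 = 568800000/1001 frames; B emits 60 × 9480 = 568800.
Difference = 568800/1001 frames (≈ 568.2318); B is ahead of A.

568800/1001 frames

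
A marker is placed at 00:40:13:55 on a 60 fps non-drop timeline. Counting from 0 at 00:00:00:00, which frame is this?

144835

Total seconds to the label: (0 × 3600 + 40 × 60 + 13) = 2413.
Frame index = 2413 × 60 + 55 = 144835.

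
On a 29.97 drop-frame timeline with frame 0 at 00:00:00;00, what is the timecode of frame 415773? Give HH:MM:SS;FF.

03:51:12;29

Ten DF minutes hold 17982 frames, so frame 415773 lies in block 23 (frames 413586–431567) with 2187 frames into that block.
The block's first minute is 1800 frames and the rest 1798 each; 2187 frames reaches minute 1, so 23 × 18 + 1 × 2 = 416 labels have been skipped so far.
Adding those back, label number 415773 + 416 = 416189 at 30 labels/s is 13872 s + 29 f = 3 h 51 min 12 s frame 29, i.e. 03:51:12;29.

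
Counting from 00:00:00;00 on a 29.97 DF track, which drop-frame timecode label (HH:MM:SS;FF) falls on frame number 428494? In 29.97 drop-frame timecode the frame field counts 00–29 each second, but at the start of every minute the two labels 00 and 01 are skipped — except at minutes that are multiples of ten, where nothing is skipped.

03:58:17;14

Ten DF minutes hold 17982 frames, so frame 428494 lies in block 23 (frames 413586–431567) with 14908 frames into that block.
The block's first minute is 1800 frames and the rest 1798 each; 14908 frames reaches minute 8, so 23 × 18 + 8 × 2 = 430 labels have been skipped so far.
Adding those back, label number 428494 + 430 = 428924 at 30 labels/s is 14297 s + 14 f = 3 h 58 min 17 s frame 14, i.e. 03:58:17;14.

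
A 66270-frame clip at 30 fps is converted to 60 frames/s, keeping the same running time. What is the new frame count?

132540 frames

Target frames = source frames × (target rate / source rate) = 66270 × (60)/(30) = 66270 × 2 = 132540.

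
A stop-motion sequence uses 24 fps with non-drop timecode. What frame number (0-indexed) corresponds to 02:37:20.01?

226561

Total seconds to the label: (2 × 3600 + 37 × 60 + 20) = 9440.
Frame index = 9440 × 24 + 1 = 226561.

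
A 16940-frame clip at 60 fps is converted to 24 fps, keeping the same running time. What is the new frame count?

6776 frames

Target frames = source frames × (target rate / source rate) = 16940 × (24)/(60) = 16940 × 2/5 = 6776.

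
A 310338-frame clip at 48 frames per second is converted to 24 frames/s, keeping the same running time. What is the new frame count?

155169 frames

Frames at target rate = 310338 × (24) / (48) = 155169.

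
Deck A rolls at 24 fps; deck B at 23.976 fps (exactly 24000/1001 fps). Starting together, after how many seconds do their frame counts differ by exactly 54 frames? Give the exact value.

The gap grows by |24000/1001 − 24| = 24/1001 frames per second.
Time for a 54-frame gap: 54 ÷ (24/1001) = 2252.25 s.

2252.25 seconds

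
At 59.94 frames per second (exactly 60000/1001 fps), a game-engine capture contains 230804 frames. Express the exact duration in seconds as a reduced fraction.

57758701/15000 seconds

Running time = 230804 ÷ (60000/1001) = 230804 × 1001/60000 = 57758701/15000 s.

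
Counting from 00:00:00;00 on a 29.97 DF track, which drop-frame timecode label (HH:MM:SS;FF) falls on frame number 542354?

05:01:36;16

Ten DF minutes hold 17982 frames, so frame 542354 lies in block 30 (frames 539460–557441) with 2894 frames into that block.
The block's first minute is 1800 frames and the rest 1798 each; 2894 frames reaches minute 1, so 30 × 18 + 1 × 2 = 542 labels have been skipped so far.
Adding those back, label number 542354 + 542 = 542896 at 30 labels/s is 18096 s + 16 f = 5 h 1 min 36 s frame 16, i.e. 05:01:36;16.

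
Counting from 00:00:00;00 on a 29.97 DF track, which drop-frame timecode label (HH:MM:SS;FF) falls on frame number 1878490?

17:24:39;00

Ten DF minutes hold 17982 frames, so frame 1878490 lies in block 104 (frames 1870128–1888109) with 8362 frames into that block.
The block's first minute is 1800 frames and the rest 1798 each; 8362 frames reaches minute 4, so 104 × 18 + 4 × 2 = 1880 labels have been skipped so far.
Adding those back, label number 1878490 + 1880 = 1880370 at 30 labels/s is 62679 s + 0 f = 17 h 24 min 39 s frame 0, i.e. 17:24:39;00.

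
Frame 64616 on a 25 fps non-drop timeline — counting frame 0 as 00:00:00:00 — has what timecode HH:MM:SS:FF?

64616 ÷ 25 = 2584 full seconds, remainder 16 frames.
2584 s = 0 h 43 min 4 s.
Timecode: 00:43:04:16.

00:43:04:16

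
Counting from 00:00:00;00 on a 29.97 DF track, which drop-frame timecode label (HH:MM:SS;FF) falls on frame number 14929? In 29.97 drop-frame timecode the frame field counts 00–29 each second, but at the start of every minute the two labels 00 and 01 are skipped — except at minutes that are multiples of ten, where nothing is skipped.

Each 10-minute DF block holds 10 × 60 × 30 − 9 × 2 = 17982 frames. 14929 ÷ 17982 → 0 full blocks, remainder 14929.
Within the partial block the first minute is 1800 frames and each further minute 1798, so 8 further minute boundaries passed. Total skipped labels = 18 × 0 + 2 × 8 = 16.
Non-drop label index = 14929 + 16 = 14945; at 30 labels/s that is 00:08:18:05, i.e. DF 00:08:18;05.

00:08:18;05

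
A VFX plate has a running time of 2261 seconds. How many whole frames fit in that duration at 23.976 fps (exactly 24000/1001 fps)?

Frames = 2261 × 24000/1001 = 7752000/143 ≈ 54209.7902.
Complete frames: 54209.

54209 frames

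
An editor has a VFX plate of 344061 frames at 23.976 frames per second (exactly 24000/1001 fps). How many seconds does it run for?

Running time = 344061 / (24000/1001) = 14350.210875 s.

14350.210875 seconds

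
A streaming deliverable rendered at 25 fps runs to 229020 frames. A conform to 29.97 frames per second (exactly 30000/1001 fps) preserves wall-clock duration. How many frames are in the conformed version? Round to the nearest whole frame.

274549 frames

Frames at target rate = 229020 × (30000/1001) / (25) = 24984000/91 ≈ 274549.451.
Nearest whole frame: 274549.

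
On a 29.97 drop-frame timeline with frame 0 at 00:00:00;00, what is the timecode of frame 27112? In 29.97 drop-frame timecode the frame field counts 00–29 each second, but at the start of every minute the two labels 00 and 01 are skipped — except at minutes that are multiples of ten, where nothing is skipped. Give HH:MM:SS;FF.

00:15:04;20

Ten DF minutes hold 17982 frames, so frame 27112 lies in block 1 (frames 17982–35963) with 9130 frames into that block.
The block's first minute is 1800 frames and the rest 1798 each; 9130 frames reaches minute 5, so 1 × 18 + 5 × 2 = 28 labels have been skipped so far.
Adding those back, label number 27112 + 28 = 27140 at 30 labels/s is 904 s + 20 f = 0 h 15 min 4 s frame 20, i.e. 00:15:04;20.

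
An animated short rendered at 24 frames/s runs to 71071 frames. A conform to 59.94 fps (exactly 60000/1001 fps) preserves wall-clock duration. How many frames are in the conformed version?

Target frames = source frames × (target rate / source rate) = 71071 × (60000/1001)/(24) = 71071 × 2500/1001 = 177500.

177500 frames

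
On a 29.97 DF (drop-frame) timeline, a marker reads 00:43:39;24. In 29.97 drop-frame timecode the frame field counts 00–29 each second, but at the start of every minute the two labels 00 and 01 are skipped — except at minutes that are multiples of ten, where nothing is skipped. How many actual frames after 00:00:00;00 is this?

Complete 10-minute blocks: 4, each 17982 frames → 71928.
Remaining 3 whole minutes in the current block: 1800 + 2 × 1798 = 5396 frames.
Within the current minute: 39 × 30 + 24 − 2 = 1192 (labels ;00/;01 skipped at this minute). Total = 71928 + 5396 + 1192 = 78516.

78516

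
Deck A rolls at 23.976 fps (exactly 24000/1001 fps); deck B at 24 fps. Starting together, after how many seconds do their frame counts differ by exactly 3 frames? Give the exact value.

The gap grows by |24 − 24000/1001| = 24/1001 frames per second.
Time for a 3-frame gap: 3 ÷ (24/1001) = 125.125 s.

125.125 seconds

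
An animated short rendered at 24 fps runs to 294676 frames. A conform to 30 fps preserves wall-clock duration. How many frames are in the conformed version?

Target frames = source frames × (target rate / source rate) = 294676 × (30)/(24) = 294676 × 5/4 = 368345.

368345 frames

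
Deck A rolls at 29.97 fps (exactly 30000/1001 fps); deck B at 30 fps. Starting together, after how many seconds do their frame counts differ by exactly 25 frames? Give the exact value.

5005/6 seconds

The gap grows by |30 − 30000/1001| = 30/1001 frames per second.
Time for a 25-frame gap: 25 ÷ (30/1001) = 5005/6 s.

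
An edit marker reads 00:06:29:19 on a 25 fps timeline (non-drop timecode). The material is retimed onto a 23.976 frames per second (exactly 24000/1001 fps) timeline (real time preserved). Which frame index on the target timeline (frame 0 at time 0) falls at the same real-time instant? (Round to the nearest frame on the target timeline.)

Source frame index: (0×3600 + 6×60 + 29) × 25 + 19 = 9744.
Real time: 9744 / (25) = 9744/25 s.
Target frame: (9744/25) × (24000/1001) = 1336320/143 ≈ 9344.895 → 9345.

frame 9345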